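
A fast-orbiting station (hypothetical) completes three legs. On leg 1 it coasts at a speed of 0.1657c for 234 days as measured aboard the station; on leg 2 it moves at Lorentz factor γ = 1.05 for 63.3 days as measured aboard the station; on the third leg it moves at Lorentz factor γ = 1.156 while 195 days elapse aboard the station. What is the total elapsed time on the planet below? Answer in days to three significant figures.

Δt = 529 days

Leg 1: γ = 1/√(1 − 0.1657²) = 1/√0.9725 = 1.014; Δt_1 = 1.014 × 234 = 237.3 days.
Leg 2: γ = 1.05; Δt_2 = 1.050 × 63.3 = 66.47 days.
Leg 3: γ = 1.156; Δt_3 = 1.156 × 195 = 225.4 days.
Total: 237.3 + 66.47 + 225.4 days.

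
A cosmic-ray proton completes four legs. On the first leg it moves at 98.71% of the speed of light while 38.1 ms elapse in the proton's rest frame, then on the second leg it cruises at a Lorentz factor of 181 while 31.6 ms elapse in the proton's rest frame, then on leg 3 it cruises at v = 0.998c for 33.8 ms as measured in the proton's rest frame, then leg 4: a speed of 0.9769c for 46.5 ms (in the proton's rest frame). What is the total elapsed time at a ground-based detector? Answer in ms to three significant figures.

Leg 1: β = 0.9871; γ = 1/√(1 − 0.9871²) = 1/√0.02563 = 6.246; Δt_1 = 6.246 × 38.1 = 238.0 ms.
Leg 2: γ = 181; Δt_2 = 181.0 × 31.6 = 5720 ms.
Leg 3: γ = 1/√(1 − 0.998²) = 1/√0.003996 = 15.82; Δt_3 = 15.82 × 33.8 = 534.7 ms.
Leg 4: γ = 1/√(1 − 0.9769²) = 1/√0.04567 = 4.680; Δt_4 = 4.680 × 46.5 = 217.6 ms.
Total: 238.0 + 5720 + 534.7 + 217.6 ms.

Δt = 6710 ms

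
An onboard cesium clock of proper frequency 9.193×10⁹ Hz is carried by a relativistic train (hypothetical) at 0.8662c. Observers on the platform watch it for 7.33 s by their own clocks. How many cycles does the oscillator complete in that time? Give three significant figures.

N = 3.37×10¹⁰

γ = 1/√(1 − 0.8662²) = 1/√0.2497 = 2.001
During 7.33 s of lab time, the oscillator's proper time advances by τ = Δt/γ = 7.33/2.001 = 3.663 s = 3.663×10⁰ s.
N = f × τ = 9.193×10⁹ × 3.663×10⁰ = 3.367×10¹⁰.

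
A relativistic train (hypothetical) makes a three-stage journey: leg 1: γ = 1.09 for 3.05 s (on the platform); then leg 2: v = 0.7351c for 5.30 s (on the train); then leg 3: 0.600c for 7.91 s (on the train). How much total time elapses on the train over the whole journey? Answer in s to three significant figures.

Leg 1: γ = 1.09; τ_1 = 3.05/1.090 = 2.798 s.
Leg 2: 5.30 s is already measured on the train.
Leg 3: 7.91 s is already measured on the train.
Total: 2.798 + 5.300 + 7.910 s.

τ = 16.0 s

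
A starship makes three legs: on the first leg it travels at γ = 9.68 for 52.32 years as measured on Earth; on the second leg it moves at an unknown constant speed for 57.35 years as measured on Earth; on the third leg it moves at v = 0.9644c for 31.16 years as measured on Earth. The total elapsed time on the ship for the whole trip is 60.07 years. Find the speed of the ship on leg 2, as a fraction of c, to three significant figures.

Leg 1: γ = 9.68; τ_1 = 52.32/9.680 = 5.405 years.
Leg 2: speed unknown; τ_2 = 57.35/γ_2.
Leg 3: γ = 1/√(1 − 0.9644²) = 1/√0.06993 = 3.781; τ_3 = 31.16/3.781 = 8.240 years.
Total proper time: 5.405 + τ_2 + 8.240 = 60.07, so τ_2 = 60.07 − 13.65 = 46.42 years.
γ_2 = 57.35/46.42 = 1.235; β = √(1 − 1/γ²) = √0.3447.

β = 0.587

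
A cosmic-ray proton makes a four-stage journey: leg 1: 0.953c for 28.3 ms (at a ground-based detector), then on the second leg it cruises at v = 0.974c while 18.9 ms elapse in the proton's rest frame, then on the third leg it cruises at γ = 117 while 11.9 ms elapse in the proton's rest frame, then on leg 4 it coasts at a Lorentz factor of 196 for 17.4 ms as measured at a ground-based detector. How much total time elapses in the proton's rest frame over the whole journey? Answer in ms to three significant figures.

τ = 39.5 ms

Leg 1: γ = 1/√(1 − 0.953²) = 1/√0.09179 = 3.301; τ_1 = 28.3/3.301 = 8.574 ms.
Leg 2: 18.9 ms is already measured in the proton's rest frame.
Leg 3: 11.9 ms is already measured in the proton's rest frame.
Leg 4: γ = 196; τ_4 = 17.4/196.0 = 0.08878 ms.
Total: 8.574 + 18.90 + 11.90 + 0.08878 ms.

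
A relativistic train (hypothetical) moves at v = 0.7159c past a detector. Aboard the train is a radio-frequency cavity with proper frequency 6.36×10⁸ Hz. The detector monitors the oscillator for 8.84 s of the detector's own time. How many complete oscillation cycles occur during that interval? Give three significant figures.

γ = 1/√(1 − 0.7159²) = 1/√0.4875 = 1.432
During 8.84 s of lab time, the oscillator's proper time advances by τ = Δt/γ = 8.84/1.432 = 6.172 s = 6.172×10⁰ s.
N = f × τ = 6.36×10⁸ × 6.172×10⁰ = 3.925×10⁹.

N = 3.93×10⁹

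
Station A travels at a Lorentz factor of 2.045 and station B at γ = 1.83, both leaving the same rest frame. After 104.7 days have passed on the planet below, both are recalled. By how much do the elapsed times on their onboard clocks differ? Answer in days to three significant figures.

|τ_A − τ_B| = 6.02 days

A: γ = 2.045; τ_A = 104.7/2.045 = 51.20 days.
B: γ = 1.83; τ_B = 104.7/1.830 = 57.21 days.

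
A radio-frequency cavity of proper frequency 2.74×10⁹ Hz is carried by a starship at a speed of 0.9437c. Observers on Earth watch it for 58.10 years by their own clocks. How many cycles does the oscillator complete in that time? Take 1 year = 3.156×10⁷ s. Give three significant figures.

N = 1.66×10¹⁸

γ = 1/√(1 − 0.9437²) = 1/√0.1094 = 3.023
During 58.10 years of lab time, the oscillator's proper time advances by τ = Δt/γ = 58.10/3.023 = 19.22 years = 6.066×10⁸ s.
N = f × τ = 2.74×10⁹ × 6.066×10⁸ = 1.662×10¹⁸.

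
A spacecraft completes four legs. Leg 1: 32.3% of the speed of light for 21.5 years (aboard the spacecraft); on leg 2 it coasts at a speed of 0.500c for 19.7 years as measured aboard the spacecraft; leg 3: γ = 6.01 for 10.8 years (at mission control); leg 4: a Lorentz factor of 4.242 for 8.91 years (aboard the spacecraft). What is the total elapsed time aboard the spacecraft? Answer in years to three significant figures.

τ = 51.9 years

Leg 1: 21.5 years is already measured aboard the spacecraft.
Leg 2: 19.7 years is already measured aboard the spacecraft.
Leg 3: γ = 6.01; τ_3 = 10.8/6.010 = 1.797 years.
Leg 4: 8.91 years is already measured aboard the spacecraft.
Total: 21.50 + 19.70 + 1.797 + 8.910 years.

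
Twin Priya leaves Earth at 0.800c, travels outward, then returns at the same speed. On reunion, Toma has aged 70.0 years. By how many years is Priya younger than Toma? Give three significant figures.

γ = 1/√(1 − 0.800²) = 5/3 ≈ 1.667
Priya's elapsed proper time: τ = 70.0/1.667 = 42.00 years.
Age gap = Δt − τ = 70.0 − 42.00 years.

Δt − τ = 28.0 years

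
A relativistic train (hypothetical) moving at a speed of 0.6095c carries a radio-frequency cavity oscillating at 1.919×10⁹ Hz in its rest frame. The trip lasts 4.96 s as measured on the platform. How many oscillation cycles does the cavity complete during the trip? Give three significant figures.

γ = 1/√(1 − 0.6095²) = 1/√0.6285 = 1.261
The oscillator's own cycle count is N = f × τ where τ is the proper time on the train. τ = Δt/γ = 4.96/1.261 = 3.932 s = 3.932×10⁰ s.
N = 1.919×10⁹ × 3.932×10⁰ = 7.546×10⁹.

N = 7.55×10⁹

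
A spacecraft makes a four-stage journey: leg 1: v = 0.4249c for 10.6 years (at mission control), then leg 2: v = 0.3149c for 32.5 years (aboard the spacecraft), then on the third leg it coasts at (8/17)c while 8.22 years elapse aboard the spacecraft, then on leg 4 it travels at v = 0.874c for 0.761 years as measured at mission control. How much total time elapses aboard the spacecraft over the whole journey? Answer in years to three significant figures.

τ = 50.7 years

Leg 1: γ = 1/√(1 − 0.4249²) = 1/√0.8195 = 1.105; τ_1 = 10.6/1.105 = 9.596 years.
Leg 2: 32.5 years is already measured aboard the spacecraft.
Leg 3: 8.22 years is already measured aboard the spacecraft.
Leg 4: γ = 1/√(1 − 0.874²) = 1/√0.2361 = 2.058; τ_4 = 0.761/2.058 = 0.3698 years.
Total: 9.596 + 32.50 + 8.220 + 0.3698 years.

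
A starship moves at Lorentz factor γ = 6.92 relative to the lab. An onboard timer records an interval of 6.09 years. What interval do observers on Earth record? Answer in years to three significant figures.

Δt = 42.1 years

γ = 6.92
The interval measured on the ship is the proper time (both events occur at the same place in that frame); the lab-frame interval is Δt = γτ = 6.920 × 6.09 years.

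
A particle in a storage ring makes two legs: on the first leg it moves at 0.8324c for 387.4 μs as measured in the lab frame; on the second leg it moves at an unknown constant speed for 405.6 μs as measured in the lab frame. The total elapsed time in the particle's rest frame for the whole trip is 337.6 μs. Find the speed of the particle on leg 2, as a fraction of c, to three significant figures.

Leg 1: γ = 1/√(1 − 0.8324²) = 1/√0.3071 = 1.804; τ_1 = 387.4/1.804 = 214.7 μs.
Leg 2: speed unknown; τ_2 = 405.6/γ_2.
Total proper time: 214.7 + τ_2 = 337.6, so τ_2 = 337.6 − 214.7 = 122.9 μs.
γ_2 = 405.6/122.9 = 3.300; β = √(1 − 1/γ²) = √0.9082.

β = 0.953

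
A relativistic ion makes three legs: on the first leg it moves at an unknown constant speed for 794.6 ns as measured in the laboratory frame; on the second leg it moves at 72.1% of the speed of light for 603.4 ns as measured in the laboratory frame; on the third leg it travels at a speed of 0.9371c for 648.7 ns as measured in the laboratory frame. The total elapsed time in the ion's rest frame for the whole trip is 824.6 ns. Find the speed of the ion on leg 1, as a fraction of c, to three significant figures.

β = 0.974

Leg 1: speed unknown; τ_1 = 794.6/γ_1.
Leg 2: β = 0.721; γ = 1/√(1 − 0.721²) = 1/√0.4802 = 1.443; τ_2 = 603.4/1.443 = 418.1 ns.
Leg 3: γ = 1/√(1 − 0.9371²) = 1/√0.1218 = 2.865; τ_3 = 648.7/2.865 = 226.4 ns.
Total proper time: τ_1 + 418.1 + 226.4 = 824.6, so τ_1 = 824.6 − 644.6 = 180.0 ns.
γ_1 = 794.6/180.0 = 4.413; β = √(1 − 1/γ²) = √0.9487.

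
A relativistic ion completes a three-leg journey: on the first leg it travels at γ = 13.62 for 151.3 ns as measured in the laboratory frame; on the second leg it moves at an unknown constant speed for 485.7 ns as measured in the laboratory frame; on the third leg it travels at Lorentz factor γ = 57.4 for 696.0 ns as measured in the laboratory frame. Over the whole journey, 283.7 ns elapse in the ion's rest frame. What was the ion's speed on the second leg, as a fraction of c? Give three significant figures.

β = 0.844

Leg 1: γ = 13.62; τ_1 = 151.3/13.62 = 11.11 ns.
Leg 2: speed unknown; τ_2 = 485.7/γ_2.
Leg 3: γ = 57.4; τ_3 = 696.0/57.40 = 12.13 ns.
Total proper time: 11.11 + τ_2 + 12.13 = 283.7, so τ_2 = 283.7 − 23.23 = 260.5 ns.
γ_2 = 485.7/260.5 = 1.865; β = √(1 − 1/γ²) = √0.7124.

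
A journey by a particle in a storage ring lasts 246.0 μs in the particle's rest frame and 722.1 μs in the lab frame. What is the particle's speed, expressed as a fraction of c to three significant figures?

The proper time is measured in the particle's rest frame (both events occur at the particle's location); Δt is measured in the lab frame. γ = Δt/τ = 722.1/246.0 = 2.935.
β = √(1 − 1/γ²) = √(1 − 0.1161) = √0.8839

v = 0.940c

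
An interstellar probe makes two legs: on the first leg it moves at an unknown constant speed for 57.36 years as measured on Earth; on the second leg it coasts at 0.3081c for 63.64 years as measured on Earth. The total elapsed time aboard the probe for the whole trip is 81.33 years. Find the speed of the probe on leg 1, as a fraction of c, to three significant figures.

β = 0.932

Leg 1: speed unknown; τ_1 = 57.36/γ_1.
Leg 2: γ = 1/√(1 − 0.3081²) = 1/√0.9051 = 1.051; τ_2 = 63.64/1.051 = 60.54 years.
Total proper time: τ_1 + 60.54 = 81.33, so τ_1 = 81.33 − 60.54 = 20.79 years.
γ_1 = 57.36/20.79 = 2.760; β = √(1 − 1/γ²) = √0.8687.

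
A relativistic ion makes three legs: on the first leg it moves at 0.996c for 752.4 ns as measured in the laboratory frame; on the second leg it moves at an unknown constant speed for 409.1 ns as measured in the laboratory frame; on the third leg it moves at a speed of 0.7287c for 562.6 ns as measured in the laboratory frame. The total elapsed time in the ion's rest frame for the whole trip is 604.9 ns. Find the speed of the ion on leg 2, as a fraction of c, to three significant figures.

β = 0.928

Leg 1: γ = 1/√(1 − 0.996²) = 1/√0.007984 = 11.19; τ_1 = 752.4/11.19 = 67.23 ns.
Leg 2: speed unknown; τ_2 = 409.1/γ_2.
Leg 3: γ = 1/√(1 − 0.7287²) = 1/√0.4690 = 1.460; τ_3 = 562.6/1.460 = 385.3 ns.
Total proper time: 67.23 + τ_2 + 385.3 = 604.9, so τ_2 = 604.9 − 452.5 = 152.4 ns.
γ_2 = 409.1/152.4 = 2.685; β = √(1 − 1/γ²) = √0.8613.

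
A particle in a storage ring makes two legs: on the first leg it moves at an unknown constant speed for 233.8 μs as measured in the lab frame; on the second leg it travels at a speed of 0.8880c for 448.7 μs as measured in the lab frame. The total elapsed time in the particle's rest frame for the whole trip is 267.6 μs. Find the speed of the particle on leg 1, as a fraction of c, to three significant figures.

β = 0.965

Leg 1: speed unknown; τ_1 = 233.8/γ_1.
Leg 2: γ = 1/√(1 − 0.8880²) = 1/√0.2115 = 2.175; τ_2 = 448.7/2.175 = 206.3 μs.
Total proper time: τ_1 + 206.3 = 267.6, so τ_1 = 267.6 − 206.3 = 61.27 μs.
γ_1 = 233.8/61.27 = 3.816; β = √(1 − 1/γ²) = √0.9313.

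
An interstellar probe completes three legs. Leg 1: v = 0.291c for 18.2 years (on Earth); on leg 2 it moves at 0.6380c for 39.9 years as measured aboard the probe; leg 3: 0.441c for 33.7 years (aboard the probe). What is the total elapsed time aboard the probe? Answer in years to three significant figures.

τ = 91.0 years

Leg 1: γ = 1/√(1 − 0.291²) = 1/√0.9153 = 1.045; τ_1 = 18.2/1.045 = 17.41 years.
Leg 2: 39.9 years is already measured aboard the probe.
Leg 3: 33.7 years is already measured aboard the probe.
Total: 17.41 + 39.90 + 33.70 years.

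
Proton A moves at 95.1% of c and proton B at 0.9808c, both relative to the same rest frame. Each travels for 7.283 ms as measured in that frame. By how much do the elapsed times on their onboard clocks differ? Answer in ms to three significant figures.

|τ_A − τ_B| = 0.832 ms

A: β = 0.951; γ = 1/√(1 − 0.951²) = 1/√0.09560 = 3.234; τ_A = 7.283/3.234 = 2.252 ms.
B: γ = 1/√(1 − 0.9808²) = 1/√0.03803 = 5.128; τ_B = 7.283/5.128 = 1.420 ms.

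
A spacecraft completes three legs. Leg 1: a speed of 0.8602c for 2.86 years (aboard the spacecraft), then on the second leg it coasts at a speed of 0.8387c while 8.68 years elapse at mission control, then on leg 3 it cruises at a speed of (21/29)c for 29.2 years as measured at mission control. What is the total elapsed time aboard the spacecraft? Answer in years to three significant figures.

Leg 1: 2.86 years is already measured aboard the spacecraft.
Leg 2: γ = 1/√(1 − 0.8387²) = 1/√0.2966 = 1.836; τ_2 = 8.68/1.836 = 4.727 years.
Leg 3: γ = 1/√(1 − (21/29)²) = 29/20 = 1.450; τ_3 = 29.2/1.450 = 20.14 years.
Total: 2.860 + 4.727 + 20.14 years.

τ = 27.7 years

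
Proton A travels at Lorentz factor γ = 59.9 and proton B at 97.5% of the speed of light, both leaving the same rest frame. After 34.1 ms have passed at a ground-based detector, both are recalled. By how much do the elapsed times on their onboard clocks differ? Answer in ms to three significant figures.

|τ_A − τ_B| = 7.01 ms

A: γ = 59.9; τ_A = 34.1/59.90 = 0.5693 ms.
B: β = 0.975; γ = 1/√(1 − 0.975²) = 1/√0.04938 = 4.500; τ_B = 34.1/4.500 = 7.577 ms.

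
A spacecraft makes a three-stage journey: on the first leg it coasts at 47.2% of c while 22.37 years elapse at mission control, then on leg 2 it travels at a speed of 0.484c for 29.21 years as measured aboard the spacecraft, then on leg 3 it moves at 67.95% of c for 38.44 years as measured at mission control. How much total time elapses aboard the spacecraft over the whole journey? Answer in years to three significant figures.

τ = 77.1 years

Leg 1: β = 0.472; γ = 1/√(1 − 0.472²) = 1/√0.7772 = 1.134; τ_1 = 22.37/1.134 = 19.72 years.
Leg 2: 29.21 years is already measured aboard the spacecraft.
Leg 3: β = 0.6795; γ = 1/√(1 − 0.6795²) = 1/√0.5383 = 1.363; τ_3 = 38.44/1.363 = 28.20 years.
Total: 19.72 + 29.21 + 28.20 years.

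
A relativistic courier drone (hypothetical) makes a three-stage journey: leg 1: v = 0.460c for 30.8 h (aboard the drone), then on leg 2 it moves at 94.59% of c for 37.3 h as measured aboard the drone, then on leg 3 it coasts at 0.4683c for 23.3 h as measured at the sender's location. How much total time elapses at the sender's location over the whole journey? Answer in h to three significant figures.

Δt = 173 h

Leg 1: γ = 1/√(1 − 0.460²) = 1/√0.7884 = 1.126; Δt_1 = 1.126 × 30.8 = 34.69 h.
Leg 2: β = 0.9459; γ = 1/√(1 − 0.9459²) = 1/√0.1053 = 3.082; Δt_2 = 3.082 × 37.3 = 115.0 h.
Leg 3: 23.3 h is already measured at the sender's location.
Total: 34.69 + 115.0 + 23.30 h.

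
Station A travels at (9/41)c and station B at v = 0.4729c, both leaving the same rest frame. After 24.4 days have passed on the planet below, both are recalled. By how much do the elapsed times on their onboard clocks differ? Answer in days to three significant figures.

|τ_A − τ_B| = 2.31 days

A: γ = 1/√(1 − (9/41)²) = 41/40 = 1.025; τ_A = 24.4/1.025 = 23.80 days.
B: γ = 1/√(1 − 0.4729²) = 1/√0.7764 = 1.135; τ_B = 24.4/1.135 = 21.50 days.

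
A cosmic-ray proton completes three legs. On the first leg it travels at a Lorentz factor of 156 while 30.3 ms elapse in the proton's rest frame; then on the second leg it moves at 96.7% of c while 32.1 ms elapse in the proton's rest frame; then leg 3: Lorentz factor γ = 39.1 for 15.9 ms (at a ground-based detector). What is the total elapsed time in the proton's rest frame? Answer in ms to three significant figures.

Leg 1: 30.3 ms is already measured in the proton's rest frame.
Leg 2: 32.1 ms is already measured in the proton's rest frame.
Leg 3: γ = 39.1; τ_3 = 15.9/39.10 = 0.4066 ms.
Total: 30.30 + 32.10 + 0.4066 ms.

τ = 62.8 ms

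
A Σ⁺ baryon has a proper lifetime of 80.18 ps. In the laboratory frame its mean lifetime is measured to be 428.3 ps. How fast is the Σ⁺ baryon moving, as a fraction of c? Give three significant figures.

v = 0.982c

γ = Δt/τ₀ = 428.3/80.18 = 5.342
β = √(1 − 1/γ²) = √(1 − 0.03505) = √0.9650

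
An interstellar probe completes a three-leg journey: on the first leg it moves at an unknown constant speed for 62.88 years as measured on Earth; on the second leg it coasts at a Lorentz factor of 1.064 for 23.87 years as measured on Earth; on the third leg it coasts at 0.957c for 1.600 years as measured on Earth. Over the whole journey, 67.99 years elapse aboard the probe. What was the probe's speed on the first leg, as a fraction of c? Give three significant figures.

Leg 1: speed unknown; τ_1 = 62.88/γ_1.
Leg 2: γ = 1.064; τ_2 = 23.87/1.064 = 22.43 years.
Leg 3: γ = 1/√(1 − 0.957²) = 1/√0.08415 = 3.447; τ_3 = 1.600/3.447 = 0.4641 years.
Total proper time: τ_1 + 22.43 + 0.4641 = 67.99, so τ_1 = 67.99 − 22.90 = 45.09 years.
γ_1 = 62.88/45.09 = 1.394; β = √(1 − 1/γ²) = √0.4858.

β = 0.697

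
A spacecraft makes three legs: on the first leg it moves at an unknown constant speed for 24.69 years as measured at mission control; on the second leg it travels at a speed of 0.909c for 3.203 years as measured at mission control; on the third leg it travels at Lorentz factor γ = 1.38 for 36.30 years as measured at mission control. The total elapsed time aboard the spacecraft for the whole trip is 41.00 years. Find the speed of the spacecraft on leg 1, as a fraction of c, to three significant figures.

Leg 1: speed unknown; τ_1 = 24.69/γ_1.
Leg 2: γ = 1/√(1 − 0.909²) = 1/√0.1737 = 2.399; τ_2 = 3.203/2.399 = 1.335 years.
Leg 3: γ = 1.38; τ_3 = 36.30/1.380 = 26.30 years.
Total proper time: τ_1 + 1.335 + 26.30 = 41.00, so τ_1 = 41.00 − 27.64 = 13.36 years.
γ_1 = 24.69/13.36 = 1.848; β = √(1 − 1/γ²) = √0.7072.

β = 0.841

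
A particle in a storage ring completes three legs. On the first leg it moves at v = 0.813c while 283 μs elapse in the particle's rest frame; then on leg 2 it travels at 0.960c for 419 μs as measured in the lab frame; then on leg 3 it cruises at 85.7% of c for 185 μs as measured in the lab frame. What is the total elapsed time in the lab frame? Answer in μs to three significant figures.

Leg 1: γ = 1/√(1 − 0.813²) = 1/√0.3390 = 1.717; Δt_1 = 1.717 × 283 = 486.0 μs.
Leg 2: 419 μs is already measured in the lab frame.
Leg 3: 185 μs is already measured in the lab frame.
Total: 486.0 + 419.0 + 185.0 μs.

Δt = 1090 μs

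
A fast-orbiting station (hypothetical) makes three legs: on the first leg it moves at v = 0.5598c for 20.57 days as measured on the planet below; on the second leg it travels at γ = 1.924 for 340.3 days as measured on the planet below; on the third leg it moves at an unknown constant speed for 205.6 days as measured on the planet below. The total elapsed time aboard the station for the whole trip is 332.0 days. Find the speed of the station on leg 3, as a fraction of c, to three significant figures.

Leg 1: γ = 1/√(1 − 0.5598²) = 1/√0.6866 = 1.207; τ_1 = 20.57/1.207 = 17.04 days.
Leg 2: γ = 1.924; τ_2 = 340.3/1.924 = 176.9 days.
Leg 3: speed unknown; τ_3 = 205.6/γ_3.
Total proper time: 17.04 + 176.9 + τ_3 = 332.0, so τ_3 = 332.0 − 193.9 = 138.1 days.
γ_3 = 205.6/138.1 = 1.489; β = √(1 − 1/γ²) = √0.5489.

β = 0.741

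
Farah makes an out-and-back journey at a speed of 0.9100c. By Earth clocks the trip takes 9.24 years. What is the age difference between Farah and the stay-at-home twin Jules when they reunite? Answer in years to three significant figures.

Δt − τ = 5.41 years

γ = 1/√(1 − 0.9100²) = 1/√0.1719 = 2.412
Farah's elapsed proper time: τ = 9.24/2.412 = 3.831 years.
Age gap = Δt − τ = 9.24 − 3.831 years.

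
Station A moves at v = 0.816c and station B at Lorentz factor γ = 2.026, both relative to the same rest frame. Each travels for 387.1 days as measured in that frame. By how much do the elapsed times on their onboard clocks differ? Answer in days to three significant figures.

A: γ = 1/√(1 − 0.816²) = 1/√0.3341 = 1.730; τ_A = 387.1/1.730 = 223.8 days.
B: γ = 2.026; τ_B = 387.1/2.026 = 191.1 days.

|τ_A − τ_B| = 32.7 days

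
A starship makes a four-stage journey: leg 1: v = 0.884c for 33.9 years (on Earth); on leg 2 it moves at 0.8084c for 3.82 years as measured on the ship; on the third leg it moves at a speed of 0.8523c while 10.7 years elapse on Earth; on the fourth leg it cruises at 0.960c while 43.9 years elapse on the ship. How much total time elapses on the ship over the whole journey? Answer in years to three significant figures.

τ = 69.2 years

Leg 1: γ = 1/√(1 − 0.884²) = 1/√0.2185 = 2.139; τ_1 = 33.9/2.139 = 15.85 years.
Leg 2: 3.82 years is already measured on the ship.
Leg 3: γ = 1/√(1 − 0.8523²) = 1/√0.2736 = 1.912; τ_3 = 10.7/1.912 = 5.597 years.
Leg 4: 43.9 years is already measured on the ship.
Total: 15.85 + 3.820 + 5.597 + 43.90 years.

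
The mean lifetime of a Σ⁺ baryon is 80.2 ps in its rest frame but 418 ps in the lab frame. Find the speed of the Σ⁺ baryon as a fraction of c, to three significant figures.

v = 0.981c

γ = Δt/τ₀ = 418/80.2 = 5.212
β = √(1 − 1/γ²) = √(1 − 0.03681) = √0.9632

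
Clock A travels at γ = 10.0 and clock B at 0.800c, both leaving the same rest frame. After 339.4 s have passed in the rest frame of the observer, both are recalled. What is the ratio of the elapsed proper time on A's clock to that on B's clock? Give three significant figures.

A: γ = 10.0. B: γ = 1/√(1 − 0.800²) = 5/3 ≈ 1.667.
τ_A/τ_B = γ_B/γ_A = 1.667/10.00 = 0.1667, so τ_A/τ_B = 0.1667.

τ_A/τ_B = 0.167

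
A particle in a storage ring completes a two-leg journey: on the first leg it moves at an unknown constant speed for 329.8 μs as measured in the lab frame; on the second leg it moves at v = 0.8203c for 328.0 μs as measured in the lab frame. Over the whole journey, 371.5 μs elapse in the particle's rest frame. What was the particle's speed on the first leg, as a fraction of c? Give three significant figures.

β = 0.830

Leg 1: speed unknown; τ_1 = 329.8/γ_1.
Leg 2: γ = 1/√(1 − 0.8203²) = 1/√0.3271 = 1.748; τ_2 = 328.0/1.748 = 187.6 μs.
Total proper time: τ_1 + 187.6 = 371.5, so τ_1 = 371.5 − 187.6 = 183.9 μs.
γ_1 = 329.8/183.9 = 1.793; β = √(1 − 1/γ²) = √0.6891.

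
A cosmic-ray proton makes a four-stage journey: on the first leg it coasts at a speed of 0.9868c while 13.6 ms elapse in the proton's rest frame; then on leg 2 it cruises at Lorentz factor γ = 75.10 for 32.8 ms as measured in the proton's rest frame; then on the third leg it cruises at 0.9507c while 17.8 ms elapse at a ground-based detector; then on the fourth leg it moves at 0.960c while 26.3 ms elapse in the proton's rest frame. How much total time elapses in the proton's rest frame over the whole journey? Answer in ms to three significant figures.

τ = 78.2 ms

Leg 1: 13.6 ms is already measured in the proton's rest frame.
Leg 2: 32.8 ms is already measured in the proton's rest frame.
Leg 3: γ = 1/√(1 − 0.9507²) = 1/√0.09617 = 3.225; τ_3 = 17.8/3.225 = 5.520 ms.
Leg 4: 26.3 ms is already measured in the proton's rest frame.
Total: 13.60 + 32.80 + 5.520 + 26.30 ms.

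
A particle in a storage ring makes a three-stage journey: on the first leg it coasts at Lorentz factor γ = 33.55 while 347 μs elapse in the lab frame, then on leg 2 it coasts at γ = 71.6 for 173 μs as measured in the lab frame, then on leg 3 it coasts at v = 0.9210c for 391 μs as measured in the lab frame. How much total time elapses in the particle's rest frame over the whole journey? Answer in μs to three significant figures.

τ = 165 μs

Leg 1: γ = 33.55; τ_1 = 347/33.55 = 10.34 μs.
Leg 2: γ = 71.6; τ_2 = 173/71.60 = 2.416 μs.
Leg 3: γ = 1/√(1 − 0.9210²) = 1/√0.1518 = 2.567; τ_3 = 391/2.567 = 152.3 μs.
Total: 10.34 + 2.416 + 152.3 μs.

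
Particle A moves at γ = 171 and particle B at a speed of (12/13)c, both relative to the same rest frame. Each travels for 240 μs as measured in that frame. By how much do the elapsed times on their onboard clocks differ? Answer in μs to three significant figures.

|τ_A − τ_B| = 90.9 μs

A: γ = 171; τ_A = 240/171.0 = 1.404 μs.
B: γ = 1/√(1 − (12/13)²) = 13/5 = 2.600; τ_B = 240/2.600 = 92.31 μs.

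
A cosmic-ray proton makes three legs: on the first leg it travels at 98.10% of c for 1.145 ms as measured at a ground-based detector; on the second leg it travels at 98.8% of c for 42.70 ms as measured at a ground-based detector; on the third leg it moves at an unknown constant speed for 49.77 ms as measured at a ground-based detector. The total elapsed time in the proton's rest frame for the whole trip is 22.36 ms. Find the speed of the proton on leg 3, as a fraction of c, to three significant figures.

Leg 1: β = 0.9810; γ = 1/√(1 − 0.9810²) = 1/√0.03764 = 5.154; τ_1 = 1.145/5.154 = 0.2221 ms.
Leg 2: β = 0.988; γ = 1/√(1 − 0.988²) = 1/√0.02386 = 6.474; τ_2 = 42.70/6.474 = 6.595 ms.
Leg 3: speed unknown; τ_3 = 49.77/γ_3.
Total proper time: 0.2221 + 6.595 + τ_3 = 22.36, so τ_3 = 22.36 − 6.817 = 15.54 ms.
γ_3 = 49.77/15.54 = 3.202; β = √(1 − 1/γ²) = √0.9025.

β = 0.950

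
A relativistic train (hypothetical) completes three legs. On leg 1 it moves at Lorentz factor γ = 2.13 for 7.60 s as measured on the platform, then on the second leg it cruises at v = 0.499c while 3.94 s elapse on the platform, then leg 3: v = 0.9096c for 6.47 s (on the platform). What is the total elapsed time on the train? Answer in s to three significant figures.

τ = 9.67 s

Leg 1: γ = 2.13; τ_1 = 7.60/2.130 = 3.568 s.
Leg 2: γ = 1/√(1 − 0.499²) = 1/√0.7510 = 1.154; τ_2 = 3.94/1.154 = 3.414 s.
Leg 3: γ = 1/√(1 − 0.9096²) = 1/√0.1726 = 2.407; τ_3 = 6.47/2.407 = 2.688 s.
Total: 3.568 + 3.414 + 2.688 s.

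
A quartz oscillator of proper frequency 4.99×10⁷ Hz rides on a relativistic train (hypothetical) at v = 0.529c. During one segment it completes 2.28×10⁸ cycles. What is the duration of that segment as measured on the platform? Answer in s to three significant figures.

Δt = 5.38 s

γ = 1/√(1 − 0.529²) = 1/√0.7202 = 1.178
Proper time for N cycles: τ = N/f = 2.28×10⁸/(4.99×10⁷) = 4.569×10⁰ s = 4.569 s.
Lab-frame duration Δt = γτ = 1.178 × 4.569 = 5.384 s.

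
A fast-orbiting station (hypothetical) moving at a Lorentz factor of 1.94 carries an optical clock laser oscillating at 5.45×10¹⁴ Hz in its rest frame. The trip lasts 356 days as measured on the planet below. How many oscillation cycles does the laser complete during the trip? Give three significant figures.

γ = 1.94
The oscillator's own cycle count is N = f × τ where τ is the proper time aboard the station. τ = Δt/γ = 356/1.940 = 183.5 days = 1.585×10⁷ s.
N = 5.45×10¹⁴ × 1.585×10⁷ = 8.641×10²¹.

N = 8.64×10²¹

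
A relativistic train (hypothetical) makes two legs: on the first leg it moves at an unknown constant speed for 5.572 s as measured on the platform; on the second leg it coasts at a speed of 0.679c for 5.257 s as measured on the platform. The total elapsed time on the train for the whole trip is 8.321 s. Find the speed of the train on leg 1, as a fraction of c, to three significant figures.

β = 0.599

Leg 1: speed unknown; τ_1 = 5.572/γ_1.
Leg 2: γ = 1/√(1 − 0.679²) = 1/√0.5390 = 1.362; τ_2 = 5.257/1.362 = 3.859 s.
Total proper time: τ_1 + 3.859 = 8.321, so τ_1 = 8.321 − 3.859 = 4.462 s.
γ_1 = 5.572/4.462 = 1.249; β = √(1 − 1/γ²) = √0.3588.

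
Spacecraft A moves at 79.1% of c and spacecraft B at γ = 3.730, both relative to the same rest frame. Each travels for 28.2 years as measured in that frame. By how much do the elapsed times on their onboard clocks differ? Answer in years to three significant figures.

|τ_A − τ_B| = 9.69 years

A: β = 0.791; γ = 1/√(1 − 0.791²) = 1/√0.3743 = 1.634; τ_A = 28.2/1.634 = 17.25 years.
B: γ = 3.730; τ_B = 28.2/3.730 = 7.560 years.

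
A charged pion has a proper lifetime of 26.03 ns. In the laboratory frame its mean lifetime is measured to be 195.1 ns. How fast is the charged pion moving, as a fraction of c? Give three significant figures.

γ = Δt/τ₀ = 195.1/26.03 = 7.495
β = √(1 − 1/γ²) = √(1 − 0.01780) = √0.9822

v = 0.991c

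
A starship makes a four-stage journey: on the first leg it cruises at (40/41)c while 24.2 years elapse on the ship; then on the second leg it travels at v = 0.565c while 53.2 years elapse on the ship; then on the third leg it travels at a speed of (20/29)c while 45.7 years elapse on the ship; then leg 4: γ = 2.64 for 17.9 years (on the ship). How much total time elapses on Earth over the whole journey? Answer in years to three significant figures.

Leg 1: γ = 1/√(1 − (40/41)²) = 41/9 ≈ 4.556; Δt_1 = 4.556 × 24.2 = 110.2 years.
Leg 2: γ = 1/√(1 − 0.565²) = 1/√0.6808 = 1.212; Δt_2 = 1.212 × 53.2 = 64.48 years.
Leg 3: γ = 1/√(1 − (20/29)²) = 29/21 ≈ 1.381; Δt_3 = 1.381 × 45.7 = 63.11 years.
Leg 4: γ = 2.64; Δt_4 = 2.640 × 17.9 = 47.26 years.
Total: 110.2 + 64.48 + 63.11 + 47.26 years.

Δt = 285 years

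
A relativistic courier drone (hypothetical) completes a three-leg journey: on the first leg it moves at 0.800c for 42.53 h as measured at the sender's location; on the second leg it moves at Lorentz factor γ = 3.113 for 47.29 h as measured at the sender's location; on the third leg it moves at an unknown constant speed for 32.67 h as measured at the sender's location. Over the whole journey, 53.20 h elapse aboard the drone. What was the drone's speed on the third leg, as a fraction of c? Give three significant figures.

β = 0.924

Leg 1: γ = 1/√(1 − 0.800²) = 5/3 ≈ 1.667; τ_1 = 42.53/1.667 = 25.52 h.
Leg 2: γ = 3.113; τ_2 = 47.29/3.113 = 15.19 h.
Leg 3: speed unknown; τ_3 = 32.67/γ_3.
Total proper time: 25.52 + 15.19 + τ_3 = 53.20, so τ_3 = 53.20 − 40.71 = 12.49 h.
γ_3 = 32.67/12.49 = 2.616; β = √(1 − 1/γ²) = √0.8538.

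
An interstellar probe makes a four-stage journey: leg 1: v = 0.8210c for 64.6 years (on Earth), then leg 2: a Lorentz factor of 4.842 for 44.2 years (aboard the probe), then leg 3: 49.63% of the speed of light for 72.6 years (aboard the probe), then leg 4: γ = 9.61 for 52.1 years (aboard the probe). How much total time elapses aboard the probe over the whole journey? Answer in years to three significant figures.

Leg 1: γ = 1/√(1 − 0.8210²) = 1/√0.3260 = 1.752; τ_1 = 64.6/1.752 = 36.88 years.
Leg 2: 44.2 years is already measured aboard the probe.
Leg 3: 72.6 years is already measured aboard the probe.
Leg 4: 52.1 years is already measured aboard the probe.
Total: 36.88 + 44.20 + 72.60 + 52.10 years.

τ = 206 years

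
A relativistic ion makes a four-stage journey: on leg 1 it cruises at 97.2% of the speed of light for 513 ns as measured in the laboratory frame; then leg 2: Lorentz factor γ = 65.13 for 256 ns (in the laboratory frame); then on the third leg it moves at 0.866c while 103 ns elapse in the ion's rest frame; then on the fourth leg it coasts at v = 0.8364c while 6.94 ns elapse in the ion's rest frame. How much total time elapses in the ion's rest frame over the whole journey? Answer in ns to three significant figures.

τ = 234 ns

Leg 1: β = 0.972; γ = 1/√(1 − 0.972²) = 1/√0.05522 = 4.256; τ_1 = 513/4.256 = 120.5 ns.
Leg 2: γ = 65.13; τ_2 = 256/65.13 = 3.931 ns.
Leg 3: 103 ns is already measured in the ion's rest frame.
Leg 4: 6.94 ns is already measured in the ion's rest frame.
Total: 120.5 + 3.931 + 103.0 + 6.940 ns.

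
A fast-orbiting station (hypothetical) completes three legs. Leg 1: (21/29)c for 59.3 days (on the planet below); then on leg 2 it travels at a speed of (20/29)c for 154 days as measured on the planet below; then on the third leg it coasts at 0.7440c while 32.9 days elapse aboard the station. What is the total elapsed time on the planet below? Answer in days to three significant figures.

Leg 1: 59.3 days is already measured on the planet below.
Leg 2: 154 days is already measured on the planet below.
Leg 3: γ = 1/√(1 − 0.7440²) = 1/√0.4465 = 1.497; Δt_3 = 1.497 × 32.9 = 49.24 days.
Total: 59.30 + 154.0 + 49.24 days.

Δt = 263 days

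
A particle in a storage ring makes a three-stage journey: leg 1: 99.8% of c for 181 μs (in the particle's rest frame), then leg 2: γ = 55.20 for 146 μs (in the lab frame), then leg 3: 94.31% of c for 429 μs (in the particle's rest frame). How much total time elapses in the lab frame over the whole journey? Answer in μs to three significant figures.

Δt = 4300 μs

Leg 1: β = 0.998; γ = 1/√(1 − 0.998²) = 1/√0.003996 = 15.82; Δt_1 = 15.82 × 181 = 2863 μs.
Leg 2: 146 μs is already measured in the lab frame.
Leg 3: β = 0.9431; γ = 1/√(1 − 0.9431²) = 1/√0.1106 = 3.007; Δt_3 = 3.007 × 429 = 1290 μs.
Total: 2863 + 146.0 + 1290 μs.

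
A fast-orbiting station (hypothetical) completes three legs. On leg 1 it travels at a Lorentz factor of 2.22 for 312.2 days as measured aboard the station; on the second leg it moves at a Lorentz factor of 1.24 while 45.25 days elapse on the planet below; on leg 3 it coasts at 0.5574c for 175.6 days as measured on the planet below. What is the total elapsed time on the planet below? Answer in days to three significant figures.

Leg 1: γ = 2.22; Δt_1 = 2.220 × 312.2 = 693.1 days.
Leg 2: 45.25 days is already measured on the planet below.
Leg 3: 175.6 days is already measured on the planet below.
Total: 693.1 + 45.25 + 175.6 days.

Δt = 914 days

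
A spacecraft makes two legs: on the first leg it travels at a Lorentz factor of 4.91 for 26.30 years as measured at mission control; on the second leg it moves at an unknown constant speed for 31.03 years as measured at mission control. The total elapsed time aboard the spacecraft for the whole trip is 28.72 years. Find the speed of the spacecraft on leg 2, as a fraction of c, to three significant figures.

Leg 1: γ = 4.91; τ_1 = 26.30/4.910 = 5.356 years.
Leg 2: speed unknown; τ_2 = 31.03/γ_2.
Total proper time: 5.356 + τ_2 = 28.72, so τ_2 = 28.72 − 5.356 = 23.36 years.
γ_2 = 31.03/23.36 = 1.328; β = √(1 − 1/γ²) = √0.4331.

β = 0.658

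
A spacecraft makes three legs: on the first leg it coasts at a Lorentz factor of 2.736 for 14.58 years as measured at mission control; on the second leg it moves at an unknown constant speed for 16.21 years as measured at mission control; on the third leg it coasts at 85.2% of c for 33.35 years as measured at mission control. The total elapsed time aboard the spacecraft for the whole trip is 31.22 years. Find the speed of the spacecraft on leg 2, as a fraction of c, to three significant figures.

Leg 1: γ = 2.736; τ_1 = 14.58/2.736 = 5.329 years.
Leg 2: speed unknown; τ_2 = 16.21/γ_2.
Leg 3: β = 0.852; γ = 1/√(1 − 0.852²) = 1/√0.2741 = 1.910; τ_3 = 33.35/1.910 = 17.46 years.
Total proper time: 5.329 + τ_2 + 17.46 = 31.22, so τ_2 = 31.22 − 22.79 = 8.431 years.
γ_2 = 16.21/8.431 = 1.923; β = √(1 − 1/γ²) = √0.7295.

β = 0.854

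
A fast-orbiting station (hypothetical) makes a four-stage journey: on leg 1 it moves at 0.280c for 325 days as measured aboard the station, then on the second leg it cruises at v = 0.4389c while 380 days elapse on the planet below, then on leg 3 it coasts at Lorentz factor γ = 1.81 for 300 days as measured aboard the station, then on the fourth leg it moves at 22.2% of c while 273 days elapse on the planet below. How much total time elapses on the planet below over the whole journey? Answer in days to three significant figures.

Leg 1: γ = 1/√(1 − 0.280²) = 25/24 ≈ 1.042; Δt_1 = 1.042 × 325 = 338.5 days.
Leg 2: 380 days is already measured on the planet below.
Leg 3: γ = 1.81; Δt_3 = 1.810 × 300 = 543.0 days.
Leg 4: 273 days is already measured on the planet below.
Total: 338.5 + 380.0 + 543.0 + 273.0 days.

Δt = 1530 days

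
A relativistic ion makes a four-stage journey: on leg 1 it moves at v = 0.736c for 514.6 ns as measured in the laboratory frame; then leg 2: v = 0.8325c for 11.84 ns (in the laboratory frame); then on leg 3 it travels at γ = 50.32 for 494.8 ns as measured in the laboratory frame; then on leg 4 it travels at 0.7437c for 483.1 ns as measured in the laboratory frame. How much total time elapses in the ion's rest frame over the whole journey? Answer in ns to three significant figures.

τ = 688 ns

Leg 1: γ = 1/√(1 − 0.736²) = 1/√0.4583 = 1.477; τ_1 = 514.6/1.477 = 348.4 ns.
Leg 2: γ = 1/√(1 − 0.8325²) = 1/√0.3069 = 1.805; τ_2 = 11.84/1.805 = 6.560 ns.
Leg 3: γ = 50.32; τ_3 = 494.8/50.32 = 9.833 ns.
Leg 4: γ = 1/√(1 − 0.7437²) = 1/√0.4469 = 1.496; τ_4 = 483.1/1.496 = 323.0 ns.
Total: 348.4 + 6.560 + 9.833 + 323.0 ns.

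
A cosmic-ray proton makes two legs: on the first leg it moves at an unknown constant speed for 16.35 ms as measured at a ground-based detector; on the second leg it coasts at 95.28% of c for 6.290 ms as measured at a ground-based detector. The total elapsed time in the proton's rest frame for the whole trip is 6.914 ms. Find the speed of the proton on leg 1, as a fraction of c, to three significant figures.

β = 0.952

Leg 1: speed unknown; τ_1 = 16.35/γ_1.
Leg 2: β = 0.9528; γ = 1/√(1 − 0.9528²) = 1/√0.09217 = 3.294; τ_2 = 6.290/3.294 = 1.910 ms.
Total proper time: τ_1 + 1.910 = 6.914, so τ_1 = 6.914 − 1.910 = 5.004 ms.
γ_1 = 16.35/5.004 = 3.267; β = √(1 − 1/γ²) = √0.9063.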